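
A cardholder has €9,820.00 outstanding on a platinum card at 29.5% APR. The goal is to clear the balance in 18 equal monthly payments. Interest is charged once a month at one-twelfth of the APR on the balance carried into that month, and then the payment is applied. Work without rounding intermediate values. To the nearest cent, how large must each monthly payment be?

€681.70

Monthly rate r = 29.5%/12 = 2.45833% = 0.0245833.
Level-payment amortization: P = B₀·r / (1 − (1+r)^(−n)) = 9820.00·0.0245833 / (1 − 1.02458^(−18)).
Denominator 1 − (1+r)^(−18) = 0.354124466.
P = 241.408 / 0.354124466 ≈ 681.70.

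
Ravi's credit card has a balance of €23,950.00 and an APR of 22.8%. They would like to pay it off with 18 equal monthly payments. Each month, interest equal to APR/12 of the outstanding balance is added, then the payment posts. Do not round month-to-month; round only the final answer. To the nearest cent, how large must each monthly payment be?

Monthly rate r = 22.8%/12 = 1.9% = 0.019.
Level-payment amortization: P = B₀·r / (1 − (1+r)^(−n)) = 23950.00·0.019 / (1 − 1.019^(−18)).
Denominator 1 − (1+r)^(−18) = 0.287369037.
P = 455.05 / 0.287369037 ≈ 1583.50.

€1,583.50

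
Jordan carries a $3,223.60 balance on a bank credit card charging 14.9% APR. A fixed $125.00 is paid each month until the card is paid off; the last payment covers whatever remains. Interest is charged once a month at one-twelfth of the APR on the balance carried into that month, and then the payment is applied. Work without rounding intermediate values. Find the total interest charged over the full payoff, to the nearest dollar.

Monthly rate r = 14.9%/12 = 1.24167% = 0.0124167.
Payoff takes n = ⌈−ln(1 − rB₀/P)/ln(1+r)⌉ = ⌈31.278⌉ = 32 payments; the last is $34.86.
Total paid = 31·$125.00 + $34.86 = $3,909.86.
Total interest = total paid − principal = $3,909.86 − $3,223.60 = $686.26.

$686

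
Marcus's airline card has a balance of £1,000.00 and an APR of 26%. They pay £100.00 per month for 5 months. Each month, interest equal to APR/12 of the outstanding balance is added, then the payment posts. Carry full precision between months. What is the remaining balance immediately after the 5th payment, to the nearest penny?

£590.99

Monthly rate r = 26%/12 = 2.16667% = 0.0216667.
Each month: B ← B·(1+r) − £100.00.
Month 1: interest £21.67; balance after payment £921.67.
Month 2: interest £19.97; balance after payment £841.64.
Month 3: interest £18.24; balance after payment £759.87.
Month 4: interest £16.46; balance after payment £676.34.
Month 5: interest £14.65; balance after payment £590.99.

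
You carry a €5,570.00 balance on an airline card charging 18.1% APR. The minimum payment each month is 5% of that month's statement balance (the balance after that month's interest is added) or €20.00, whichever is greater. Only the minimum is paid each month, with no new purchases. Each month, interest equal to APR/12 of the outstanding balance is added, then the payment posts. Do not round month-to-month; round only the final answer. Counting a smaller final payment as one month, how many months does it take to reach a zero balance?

97 months

Monthly rate r = 18.1%/12 = 1.50833% = 0.0150833.
While 5% of the post-interest balance exceeds €20.00, each month B ← (B·(1+r))·(1 − 0.05), i.e. B shrinks by the factor (1+r)·0.95 = 0.96433.
This holds for months 1–73. Entering month 74 the balance is €392.92; 5% of the post-interest balance is now below €20.00, so the flat €20.00 minimum applies from here.
From month 74 a fixed €20.00 at rate r clears €392.92 in 24 more payments. Total: 73 + 24 = 97 months.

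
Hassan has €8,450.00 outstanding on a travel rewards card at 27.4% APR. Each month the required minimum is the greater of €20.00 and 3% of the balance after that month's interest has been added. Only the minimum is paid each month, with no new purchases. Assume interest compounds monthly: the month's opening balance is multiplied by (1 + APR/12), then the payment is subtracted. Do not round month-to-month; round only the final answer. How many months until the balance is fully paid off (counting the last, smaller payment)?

386 months

Monthly rate r = 27.4%/12 = 2.28333% = 0.0228333.
While 3% of the post-interest balance exceeds €20.00, each month B ← (B·(1+r))·(1 − 0.03), i.e. B shrinks by the factor (1+r)·0.97 = 0.99215.
This holds for months 1–326. Entering month 327 the balance is €646.89; 3% of the post-interest balance is now below €20.00, so the flat €20.00 minimum applies from here.
From month 327 a fixed €20.00 at rate r clears €646.89 in 60 more payments. Total: 326 + 60 = 386 months.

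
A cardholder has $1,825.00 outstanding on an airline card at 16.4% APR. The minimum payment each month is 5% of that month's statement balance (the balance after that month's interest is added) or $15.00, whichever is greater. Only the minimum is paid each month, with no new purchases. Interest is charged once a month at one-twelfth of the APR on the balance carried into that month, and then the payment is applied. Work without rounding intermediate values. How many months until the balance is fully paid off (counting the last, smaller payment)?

Monthly rate r = 16.4%/12 = 1.36667% = 0.0136667.
While 5% of the post-interest balance exceeds $15.00, each month B ← (B·(1+r))·(1 − 0.05), i.e. B shrinks by the factor (1+r)·0.95 = 0.96298.
This holds for months 1–49. Entering month 50 the balance is $287.46; 5% of the post-interest balance is now below $15.00, so the flat $15.00 minimum applies from here.
From month 50 a fixed $15.00 at rate r clears $287.46 in 23 more payments. Total: 49 + 23 = 72 months.

72 months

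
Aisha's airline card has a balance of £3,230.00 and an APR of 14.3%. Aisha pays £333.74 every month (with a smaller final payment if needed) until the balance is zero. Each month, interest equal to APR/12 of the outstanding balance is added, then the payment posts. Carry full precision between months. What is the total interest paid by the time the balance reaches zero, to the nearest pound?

£223

Monthly rate r = 14.3%/12 = 1.19167% = 0.0119167.
Payoff takes n = ⌈−ln(1 − rB₀/P)/ln(1+r)⌉ = ⌈10.344⌉ = 11 payments; the last is £115.40.
Total paid = 10·£333.74 + £115.40 = £3,452.80.
Total interest = total paid − principal = £3,452.80 − £3,230.00 = £222.80.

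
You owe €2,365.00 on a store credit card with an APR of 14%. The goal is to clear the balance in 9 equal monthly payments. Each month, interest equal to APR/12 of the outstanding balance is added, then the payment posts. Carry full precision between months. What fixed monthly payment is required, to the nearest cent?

Monthly rate r = 14%/12 = 1.16667% = 0.0116667.
Level-payment amortization: P = B₀·r / (1 − (1+r)^(−n)) = 2365.00·0.0116667 / (1 − 1.01167^(−9)).
Denominator 1 − (1+r)^(−9) = 0.0991281142.
P = 27.5917 / 0.0991281142 ≈ 278.34.

€278.34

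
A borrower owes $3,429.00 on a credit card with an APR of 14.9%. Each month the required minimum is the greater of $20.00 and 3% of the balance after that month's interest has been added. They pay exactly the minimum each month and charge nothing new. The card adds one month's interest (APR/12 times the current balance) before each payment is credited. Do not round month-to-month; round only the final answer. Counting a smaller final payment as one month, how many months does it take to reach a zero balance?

134 months

Monthly rate r = 14.9%/12 = 1.24167% = 0.0124167.
While 3% of the post-interest balance exceeds $20.00, each month B ← (B·(1+r))·(1 − 0.03), i.e. B shrinks by the factor (1+r)·0.97 = 0.98204.
This holds for months 1–92. Entering month 93 the balance is $647.47; 3% of the post-interest balance is now below $20.00, so the flat $20.00 minimum applies from here.
From month 93 a fixed $20.00 at rate r clears $647.47 in 42 more payments. Total: 92 + 42 = 134 months.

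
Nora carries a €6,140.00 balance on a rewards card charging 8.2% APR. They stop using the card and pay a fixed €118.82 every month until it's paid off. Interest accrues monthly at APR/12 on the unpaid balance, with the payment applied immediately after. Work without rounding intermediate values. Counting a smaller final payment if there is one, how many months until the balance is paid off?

64 payments

Monthly rate r = 8.2%/12 = 0.683333% = 0.00683333.
Recurrence: B ← B·(1+r) − €118.82.
Month 1: interest €41.96; balance after payment €6,063.14.
Month 2: interest €41.43; balance after payment €5,985.75.
Closed form: n = −ln(1 − rB₀/P)/ln(1+r) = −ln(0.64689)/ln(1.00683) ≈ 63.961, so the balance reaches zero during payment 64.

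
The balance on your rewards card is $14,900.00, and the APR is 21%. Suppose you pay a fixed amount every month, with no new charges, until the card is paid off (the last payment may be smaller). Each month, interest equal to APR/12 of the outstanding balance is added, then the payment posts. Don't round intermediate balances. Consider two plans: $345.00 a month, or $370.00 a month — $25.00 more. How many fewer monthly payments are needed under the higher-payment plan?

Monthly rate r = 21%/12 = 1.75% = 0.0175.
At $345.00/mo: n = ⌈−ln(1 − rB₀/P)/ln(1+r)⌉ = 82 payments (last $90.39); total interest = total paid − $14,900.00 = $13,135.39.
At $370.00/mo: 71 payments (last $117.13); total interest $11,117.13.
Payments saved = 82 − 71 = 11.

11 fewer payments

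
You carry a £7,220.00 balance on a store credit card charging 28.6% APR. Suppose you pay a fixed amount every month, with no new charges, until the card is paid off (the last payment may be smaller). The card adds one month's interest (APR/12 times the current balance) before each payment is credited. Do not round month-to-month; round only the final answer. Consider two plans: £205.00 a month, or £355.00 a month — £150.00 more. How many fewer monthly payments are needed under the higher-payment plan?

49 fewer payments

Monthly rate r = 28.6%/12 = 2.38333% = 0.0238333.
At £205.00/mo: n = ⌈−ln(1 − rB₀/P)/ln(1+r)⌉ = 78 payments (last £132.75); total interest = total paid − £7,220.00 = £8,697.75.
At £355.00/mo: 29 payments (last £53.97); total interest £2,773.97.
Payments saved = 78 − 29 = 49.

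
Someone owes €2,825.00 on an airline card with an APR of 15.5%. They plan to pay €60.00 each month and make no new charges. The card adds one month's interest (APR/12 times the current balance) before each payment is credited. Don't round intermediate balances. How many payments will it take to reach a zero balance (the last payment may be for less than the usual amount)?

Monthly rate r = 15.5%/12 = 1.29167% = 0.0129167.
Recurrence: B ← B·(1+r) − €60.00.
Month 1: interest €36.49; balance after payment €2,801.49.
Month 2: interest €36.19; balance after payment €2,777.68.
Closed form: n = −ln(1 − rB₀/P)/ln(1+r) = −ln(0.39184)/ln(1.01292) ≈ 73.002, so the balance reaches zero during payment 74.

74 months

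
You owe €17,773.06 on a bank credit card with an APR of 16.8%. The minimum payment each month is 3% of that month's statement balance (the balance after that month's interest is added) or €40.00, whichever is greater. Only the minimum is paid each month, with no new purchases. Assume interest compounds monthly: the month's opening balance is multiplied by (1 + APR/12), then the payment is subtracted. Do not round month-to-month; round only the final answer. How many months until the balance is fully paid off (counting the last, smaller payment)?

Monthly rate r = 16.8%/12 = 1.4% = 0.014.
While 3% of the post-interest balance exceeds €40.00, each month B ← (B·(1+r))·(1 − 0.03), i.e. B shrinks by the factor (1+r)·0.97 = 0.98358.
This holds for months 1–158. Entering month 159 the balance is €1,299.25; 3% of the post-interest balance is now below €40.00, so the flat €40.00 minimum applies from here.
From month 159 a fixed €40.00 at rate r clears €1,299.25 in 44 more payments. Total: 158 + 44 = 202 months.

202 months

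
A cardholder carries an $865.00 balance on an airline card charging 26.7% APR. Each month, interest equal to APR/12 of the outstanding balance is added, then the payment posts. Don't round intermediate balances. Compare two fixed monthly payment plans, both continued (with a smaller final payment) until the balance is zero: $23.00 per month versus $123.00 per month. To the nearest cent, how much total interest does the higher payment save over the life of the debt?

$943.30

Monthly rate r = 26.7%/12 = 2.225% = 0.02225.
At $23.00/mo: n = ⌈−ln(1 − rB₀/P)/ln(1+r)⌉ = 83 payments (last $8.67); total interest = total paid − $865.00 = $1,029.67.
At $123.00/mo: 8 payments (last $90.37); total interest $86.37.
Interest saved = $1,029.67 − $86.37 = $943.30.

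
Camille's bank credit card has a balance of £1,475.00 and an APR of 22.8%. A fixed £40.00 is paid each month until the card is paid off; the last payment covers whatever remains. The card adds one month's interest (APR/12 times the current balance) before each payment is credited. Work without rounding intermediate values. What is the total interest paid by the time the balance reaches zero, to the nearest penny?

£1,088.14

Monthly rate r = 22.8%/12 = 1.9% = 0.019.
Payoff takes n = ⌈−ln(1 − rB₀/P)/ln(1+r)⌉ = ⌈64.078⌉ = 65 payments; the last is £3.14.
Total paid = 64·£40.00 + £3.14 = £2,563.14.
Total interest = total paid − principal = £2,563.14 − £1,475.00 = £1,088.14.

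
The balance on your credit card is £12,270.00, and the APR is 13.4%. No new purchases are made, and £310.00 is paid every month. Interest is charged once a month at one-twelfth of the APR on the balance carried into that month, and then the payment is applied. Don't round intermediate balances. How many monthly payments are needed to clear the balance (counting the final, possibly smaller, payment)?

Monthly rate r = 13.4%/12 = 1.11667% = 0.0111667.
Recurrence: B ← B·(1+r) − £310.00.
Month 1: interest £137.02; balance after payment £12,097.01.
Month 2: interest £135.08; balance after payment £11,922.10.
Closed form: n = −ln(1 − rB₀/P)/ln(1+r) = −ln(0.55802)/ln(1.01117) ≈ 52.533, so the balance reaches zero during payment 53.

53 months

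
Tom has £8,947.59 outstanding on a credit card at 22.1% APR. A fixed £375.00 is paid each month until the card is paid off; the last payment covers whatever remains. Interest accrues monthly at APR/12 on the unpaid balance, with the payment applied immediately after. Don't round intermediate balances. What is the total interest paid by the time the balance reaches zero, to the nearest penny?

Monthly rate r = 22.1%/12 = 1.84167% = 0.0184167.
Payoff takes n = ⌈−ln(1 − rB₀/P)/ln(1+r)⌉ = ⌈31.716⌉ = 32 payments; the last is £269.29.
Total paid = 31·£375.00 + £269.29 = £11,894.29.
Total interest = total paid − principal = £11,894.29 − £8,947.59 = £2,946.70.

£2,946.70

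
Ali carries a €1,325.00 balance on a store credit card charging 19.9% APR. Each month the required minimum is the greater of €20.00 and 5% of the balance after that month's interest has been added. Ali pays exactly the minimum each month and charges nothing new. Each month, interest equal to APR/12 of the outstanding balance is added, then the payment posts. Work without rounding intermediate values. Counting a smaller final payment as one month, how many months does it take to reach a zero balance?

Monthly rate r = 19.9%/12 = 1.65833% = 0.0165833.
While 5% of the post-interest balance exceeds €20.00, each month B ← (B·(1+r))·(1 − 0.05), i.e. B shrinks by the factor (1+r)·0.95 = 0.96575.
This holds for months 1–35. Entering month 36 the balance is €391.33; 5% of the post-interest balance is now below €20.00, so the flat €20.00 minimum applies from here.
From month 36 a fixed €20.00 at rate r clears €391.33 in 24 more payments. Total: 35 + 24 = 59 months.

59 months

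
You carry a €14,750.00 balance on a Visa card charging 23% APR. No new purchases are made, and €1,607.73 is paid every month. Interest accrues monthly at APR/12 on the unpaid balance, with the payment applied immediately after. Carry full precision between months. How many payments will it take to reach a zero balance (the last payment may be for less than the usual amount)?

Monthly rate r = 23%/12 = 1.91667% = 0.0191667.
Recurrence: B ← B·(1+r) − €1,607.73.
Month 1: interest €282.71; balance after payment €13,424.98.
Month 2: interest €257.31; balance after payment €12,074.56.
Closed form: n = −ln(1 − rB₀/P)/ln(1+r) = −ln(0.82416)/ln(1.01917) ≈ 10.187, so the balance reaches zero during payment 11.

11 months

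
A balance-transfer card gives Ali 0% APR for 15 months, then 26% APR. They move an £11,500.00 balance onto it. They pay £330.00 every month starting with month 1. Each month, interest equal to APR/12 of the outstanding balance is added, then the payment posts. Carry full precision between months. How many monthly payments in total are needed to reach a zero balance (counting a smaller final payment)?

42 months

Promo months 1–15 at r₀ = 0%/12 = 0; months 16+ at r₁ = 26%/12 = 0.0216667.
After month 15 (no interest yet): B = £11,500.00 − 15·£330.00 = £6,550.00.
Then at r₁ with £330.00/mo: n₂ = −ln(1 − r₁·B/P)/ln(1+r₁) ≈ 26.23 → 27 more payments.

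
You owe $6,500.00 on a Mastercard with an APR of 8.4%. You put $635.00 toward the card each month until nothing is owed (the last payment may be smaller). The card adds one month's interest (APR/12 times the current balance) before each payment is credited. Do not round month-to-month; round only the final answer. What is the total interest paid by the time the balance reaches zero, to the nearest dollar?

Monthly rate r = 8.4%/12 = 0.7% = 0.007.
Payoff takes n = ⌈−ln(1 − rB₀/P)/ln(1+r)⌉ = ⌈10.659⌉ = 11 payments; the last is $418.71.
Total paid = 10·$635.00 + $418.71 = $6,768.71.
Total interest = total paid − principal = $6,768.71 − $6,500.00 = $268.71.

$269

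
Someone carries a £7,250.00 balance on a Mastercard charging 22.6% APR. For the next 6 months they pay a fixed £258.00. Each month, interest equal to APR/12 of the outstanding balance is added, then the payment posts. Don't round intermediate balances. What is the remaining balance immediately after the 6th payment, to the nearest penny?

Monthly rate r = 22.6%/12 = 1.88333% = 0.0188333.
Each month: B ← B·(1+r) − £258.00.
Month 1: interest £136.54; balance after payment £7,128.54.
Month 2: interest £134.25; balance after payment £7,004.80.
Month 3: interest £131.92; balance after payment £6,878.72.
Month 4: interest £129.55; balance after payment £6,750.27.
Month 5: interest £127.13; balance after payment £6,619.40.
Month 6: interest £124.67; balance after payment £6,486.06.

£6,486.06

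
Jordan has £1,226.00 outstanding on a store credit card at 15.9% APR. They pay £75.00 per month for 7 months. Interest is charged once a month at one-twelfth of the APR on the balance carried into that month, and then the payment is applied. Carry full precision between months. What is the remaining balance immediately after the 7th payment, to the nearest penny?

£798.00

Monthly rate r = 15.9%/12 = 1.325% = 0.01325.
Each month: B ← B·(1+r) − £75.00.
Month 1: interest £16.24; balance after payment £1,167.24.
Month 2: interest £15.47; balance after payment £1,107.71.
Month 3: interest £14.68; balance after payment £1,047.39.
Month 4: interest £13.88; balance after payment £986.27.
Month 5: interest £13.07; balance after payment £924.33.
Month 6: interest £12.25; balance after payment £861.58.
Month 7: interest £11.42; balance after payment £798.00.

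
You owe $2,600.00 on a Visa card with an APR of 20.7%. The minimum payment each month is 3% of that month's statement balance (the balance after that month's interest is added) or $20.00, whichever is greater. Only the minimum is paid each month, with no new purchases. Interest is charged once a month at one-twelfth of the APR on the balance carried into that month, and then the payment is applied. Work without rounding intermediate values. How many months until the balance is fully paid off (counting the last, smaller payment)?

Monthly rate r = 20.7%/12 = 1.725% = 0.01725.
While 3% of the post-interest balance exceeds $20.00, each month B ← (B·(1+r))·(1 − 0.03), i.e. B shrinks by the factor (1+r)·0.97 = 0.98673.
This holds for months 1–104. Entering month 105 the balance is $648.21; 3% of the post-interest balance is now below $20.00, so the flat $20.00 minimum applies from here.
From month 105 a fixed $20.00 at rate r clears $648.21 in 48 more payments. Total: 104 + 48 = 152 months.

152 months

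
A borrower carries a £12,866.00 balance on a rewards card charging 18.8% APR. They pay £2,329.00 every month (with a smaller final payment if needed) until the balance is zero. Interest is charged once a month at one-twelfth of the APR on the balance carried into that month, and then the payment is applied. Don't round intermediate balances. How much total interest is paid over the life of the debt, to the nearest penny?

£698.89

Monthly rate r = 18.8%/12 = 1.56667% = 0.0156667.
Payoff takes n = ⌈−ln(1 − rB₀/P)/ln(1+r)⌉ = ⌈5.823⌉ = 6 payments; the last is £1,919.89.
Total paid = 5·£2,329.00 + £1,919.89 = £13,564.89.
Total interest = total paid − principal = £13,564.89 − £12,866.00 = £698.89.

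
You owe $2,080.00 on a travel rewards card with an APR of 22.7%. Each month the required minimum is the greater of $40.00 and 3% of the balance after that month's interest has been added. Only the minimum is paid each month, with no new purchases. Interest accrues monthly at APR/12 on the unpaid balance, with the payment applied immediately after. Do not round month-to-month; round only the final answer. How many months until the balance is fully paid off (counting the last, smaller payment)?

92 months

Monthly rate r = 22.7%/12 = 1.89167% = 0.0189167.
While 3% of the post-interest balance exceeds $40.00, each month B ← (B·(1+r))·(1 − 0.03), i.e. B shrinks by the factor (1+r)·0.97 = 0.98835.
This holds for months 1–40. Entering month 41 the balance is $1,301.61; 3% of the post-interest balance is now below $40.00, so the flat $40.00 minimum applies from here.
From month 41 a fixed $40.00 at rate r clears $1,301.61 in 52 more payments. Total: 40 + 52 = 92 months.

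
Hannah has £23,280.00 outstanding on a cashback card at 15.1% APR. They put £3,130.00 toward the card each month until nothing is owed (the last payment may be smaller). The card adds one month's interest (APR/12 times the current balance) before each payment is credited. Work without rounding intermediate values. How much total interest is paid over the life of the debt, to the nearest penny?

Monthly rate r = 15.1%/12 = 1.25833% = 0.0125833.
Payoff takes n = ⌈−ln(1 − rB₀/P)/ln(1+r)⌉ = ⌈7.858⌉ = 8 payments; the last is £2,688.37.
Total paid = 7·£3,130.00 + £2,688.37 = £24,598.37.
Total interest = total paid − principal = £24,598.37 − £23,280.00 = £1,318.37.

£1,318.37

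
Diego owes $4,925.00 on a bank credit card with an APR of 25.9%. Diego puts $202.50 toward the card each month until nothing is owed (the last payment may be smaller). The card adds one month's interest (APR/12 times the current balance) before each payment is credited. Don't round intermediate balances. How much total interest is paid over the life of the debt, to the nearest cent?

Monthly rate r = 25.9%/12 = 2.15833% = 0.0215833.
Payoff takes n = ⌈−ln(1 − rB₀/P)/ln(1+r)⌉ = ⌈34.855⌉ = 35 payments; the last is $173.45.
Total paid = 34·$202.50 + $173.45 = $7,058.45.
Total interest = total paid − principal = $7,058.45 − $4,925.00 = $2,133.45.

$2,133.45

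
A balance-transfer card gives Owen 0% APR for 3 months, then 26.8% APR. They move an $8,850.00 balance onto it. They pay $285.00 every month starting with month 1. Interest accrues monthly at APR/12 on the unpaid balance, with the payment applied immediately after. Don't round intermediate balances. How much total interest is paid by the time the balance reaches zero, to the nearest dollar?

$4,714

Promo months 1–3 at r₀ = 0%/12 = 0; months 4+ at r₁ = 26.8%/12 = 0.0223333.
After month 3 (no interest yet): B = $8,850.00 − 3·$285.00 = $7,995.00.
Then at r₁ with $285.00/mo: n₂ = −ln(1 − r₁·B/P)/ln(1+r₁) ≈ 44.59 → 45 more payments.
Total paid = 47·$285.00 + $168.59 = $13,563.59; interest = $13,563.59 − $8,850.00 = $4,713.59.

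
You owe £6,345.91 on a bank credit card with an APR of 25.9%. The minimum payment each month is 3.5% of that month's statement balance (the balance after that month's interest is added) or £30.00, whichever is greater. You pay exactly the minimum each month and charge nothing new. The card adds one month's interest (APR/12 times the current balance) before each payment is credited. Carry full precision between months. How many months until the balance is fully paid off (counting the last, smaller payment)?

186 months

Monthly rate r = 25.9%/12 = 2.15833% = 0.0215833.
While 3.5% of the post-interest balance exceeds £30.00, each month B ← (B·(1+r))·(1 − 0.035), i.e. B shrinks by the factor (1+r)·0.965 = 0.98583.
This holds for months 1–142. Entering month 143 the balance is £836.09; 3.5% of the post-interest balance is now below £30.00, so the flat £30.00 minimum applies from here.
From month 143 a fixed £30.00 at rate r clears £836.09 in 44 more payments. Total: 142 + 44 = 186 months.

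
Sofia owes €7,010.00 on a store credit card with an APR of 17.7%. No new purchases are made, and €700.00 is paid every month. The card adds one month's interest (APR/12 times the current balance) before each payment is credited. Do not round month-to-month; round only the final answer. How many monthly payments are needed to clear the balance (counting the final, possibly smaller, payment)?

Monthly rate r = 17.7%/12 = 1.475% = 0.01475.
Recurrence: B ← B·(1+r) − €700.00.
Month 1: interest €103.40; balance after payment €6,413.40.
Month 2: interest €94.60; balance after payment €5,808.00.
Closed form: n = −ln(1 − rB₀/P)/ln(1+r) = −ln(0.85229)/ln(1.01475) ≈ 10.916, so the balance reaches zero during payment 11.

11 payments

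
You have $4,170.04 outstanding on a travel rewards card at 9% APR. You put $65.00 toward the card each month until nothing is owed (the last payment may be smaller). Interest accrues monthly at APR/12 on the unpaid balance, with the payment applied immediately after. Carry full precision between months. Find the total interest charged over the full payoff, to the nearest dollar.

Monthly rate r = 9%/12 = 0.75% = 0.0075.
Payoff takes n = ⌈−ln(1 − rB₀/P)/ln(1+r)⌉ = ⌈87.815⌉ = 88 payments; the last is $53.03.
Total paid = 87·$65.00 + $53.03 = $5,708.03.
Total interest = total paid − principal = $5,708.03 − $4,170.04 = $1,537.99.

$1,538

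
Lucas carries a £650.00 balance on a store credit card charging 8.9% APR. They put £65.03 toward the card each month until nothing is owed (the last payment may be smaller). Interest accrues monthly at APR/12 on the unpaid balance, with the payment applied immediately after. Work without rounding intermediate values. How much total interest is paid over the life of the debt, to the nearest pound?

Monthly rate r = 8.9%/12 = 0.741667% = 0.00741667.
Payoff takes n = ⌈−ln(1 − rB₀/P)/ln(1+r)⌉ = ⌈10.424⌉ = 11 payments; the last is £27.61.
Total paid = 10·£65.03 + £27.61 = £677.91.
Total interest = total paid − principal = £677.91 − £650.00 = £27.91.

£28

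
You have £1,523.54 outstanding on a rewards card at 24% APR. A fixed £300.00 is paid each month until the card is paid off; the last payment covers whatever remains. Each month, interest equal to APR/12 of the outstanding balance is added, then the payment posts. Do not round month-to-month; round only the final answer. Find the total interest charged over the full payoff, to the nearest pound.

£100

Monthly rate r = 24%/12 = 2% = 0.02.
Payoff takes n = ⌈−ln(1 − rB₀/P)/ln(1+r)⌉ = ⌈5.409⌉ = 6 payments; the last is £123.32.
Total paid = 5·£300.00 + £123.32 = £1,623.32.
Total interest = total paid − principal = £1,623.32 − £1,523.54 = £99.78.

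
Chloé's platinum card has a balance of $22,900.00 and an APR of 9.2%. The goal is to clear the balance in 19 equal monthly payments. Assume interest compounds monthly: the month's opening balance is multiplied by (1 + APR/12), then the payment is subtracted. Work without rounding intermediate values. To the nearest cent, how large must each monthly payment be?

$1,299.78

Monthly rate r = 9.2%/12 = 0.766667% = 0.00766667.
Level-payment amortization: P = B₀·r / (1 − (1+r)^(−n)) = 22900.00·0.00766667 / (1 − 1.00767^(−19)).
Denominator 1 − (1+r)^(−19) = 0.135073819.
P = 175.567 / 0.135073819 ≈ 1299.78.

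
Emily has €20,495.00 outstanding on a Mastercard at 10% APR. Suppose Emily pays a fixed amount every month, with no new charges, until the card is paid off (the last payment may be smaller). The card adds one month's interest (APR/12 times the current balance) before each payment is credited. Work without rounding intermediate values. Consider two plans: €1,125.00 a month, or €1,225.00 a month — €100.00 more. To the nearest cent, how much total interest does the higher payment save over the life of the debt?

€157.28

Monthly rate r = 10%/12 = 0.833333% = 0.00833333.
At €1,125.00/mo: n = ⌈−ln(1 − rB₀/P)/ln(1+r)⌉ = 20 payments (last €946.71); total interest = total paid − €20,495.00 = €1,826.71.
At €1,225.00/mo: 19 payments (last €114.43); total interest €1,669.43.
Interest saved = €1,826.71 − €1,669.43 = €157.28.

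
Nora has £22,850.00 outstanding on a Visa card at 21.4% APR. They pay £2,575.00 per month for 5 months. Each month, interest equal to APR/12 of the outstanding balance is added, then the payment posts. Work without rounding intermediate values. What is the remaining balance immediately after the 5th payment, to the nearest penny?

Monthly rate r = 21.4%/12 = 1.78333% = 0.0178333.
Each month: B ← B·(1+r) − £2,575.00.
Month 1: interest £407.49; balance after payment £20,682.49.
Month 2: interest £368.84; balance after payment £18,476.33.
Month 3: interest £329.49; balance after payment £16,230.82.
Month 4: interest £289.45; balance after payment £13,945.27.
Month 5: interest £248.69; balance after payment £11,618.96.

£11,618.96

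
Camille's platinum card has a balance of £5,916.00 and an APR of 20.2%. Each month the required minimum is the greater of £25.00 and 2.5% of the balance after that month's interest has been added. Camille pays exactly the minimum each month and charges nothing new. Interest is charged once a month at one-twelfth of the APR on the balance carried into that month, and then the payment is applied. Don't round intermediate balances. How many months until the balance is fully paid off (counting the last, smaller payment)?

Monthly rate r = 20.2%/12 = 1.68333% = 0.0168333.
While 2.5% of the post-interest balance exceeds £25.00, each month B ← (B·(1+r))·(1 − 0.025), i.e. B shrinks by the factor (1+r)·0.975 = 0.99141.
This holds for months 1–209. Entering month 210 the balance is £975.43; 2.5% of the post-interest balance is now below £25.00, so the flat £25.00 minimum applies from here.
From month 210 a fixed £25.00 at rate r clears £975.43 in 65 more payments. Total: 209 + 65 = 274 months.

274 months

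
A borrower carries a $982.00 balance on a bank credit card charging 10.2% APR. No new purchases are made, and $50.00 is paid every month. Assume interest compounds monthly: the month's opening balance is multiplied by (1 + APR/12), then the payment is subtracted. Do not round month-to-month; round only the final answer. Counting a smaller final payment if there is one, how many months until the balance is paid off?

Monthly rate r = 10.2%/12 = 0.85% = 0.0085.
Recurrence: B ← B·(1+r) − $50.00.
Month 1: interest $8.35; balance after payment $940.35.
Month 2: interest $7.99; balance after payment $898.34.
Closed form: n = −ln(1 − rB₀/P)/ln(1+r) = −ln(0.83306)/ln(1.0085) ≈ 21.579, so the balance reaches zero during payment 22.

22 payments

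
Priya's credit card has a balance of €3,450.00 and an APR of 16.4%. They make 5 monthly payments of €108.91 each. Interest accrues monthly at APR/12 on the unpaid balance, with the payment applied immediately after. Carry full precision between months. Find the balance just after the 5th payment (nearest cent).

Monthly rate r = 16.4%/12 = 1.36667% = 0.0136667.
Each month: B ← B·(1+r) − €108.91.
Month 1: interest €47.15; balance after payment €3,388.24.
Month 2: interest €46.31; balance after payment €3,325.64.
Month 3: interest €45.45; balance after payment €3,262.18.
Month 4: interest €44.58; balance after payment €3,197.85.
Month 5: interest €43.70; balance after payment €3,132.64.

€3,132.64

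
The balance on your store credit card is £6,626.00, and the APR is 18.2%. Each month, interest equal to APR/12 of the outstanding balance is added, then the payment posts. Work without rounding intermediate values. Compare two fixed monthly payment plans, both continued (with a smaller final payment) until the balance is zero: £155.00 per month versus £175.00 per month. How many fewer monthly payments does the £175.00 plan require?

Monthly rate r = 18.2%/12 = 1.51667% = 0.0151667.
At £155.00/mo: n = ⌈−ln(1 − rB₀/P)/ln(1+r)⌉ = 70 payments (last £66.98); total interest = total paid − £6,626.00 = £4,135.98.
At £175.00/mo: 57 payments (last £127.61); total interest £3,301.61.
Payments saved = 70 − 57 = 13.

13 fewer payments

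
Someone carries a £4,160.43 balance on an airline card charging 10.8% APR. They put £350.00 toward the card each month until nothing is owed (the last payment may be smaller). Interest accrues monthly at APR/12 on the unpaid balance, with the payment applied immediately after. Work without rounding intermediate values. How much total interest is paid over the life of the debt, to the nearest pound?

Monthly rate r = 10.8%/12 = 0.9% = 0.009.
Payoff takes n = ⌈−ln(1 − rB₀/P)/ln(1+r)⌉ = ⌈12.629⌉ = 13 payments; the last is £220.38.
Total paid = 12·£350.00 + £220.38 = £4,420.38.
Total interest = total paid − principal = £4,420.38 − £4,160.43 = £259.95.

£260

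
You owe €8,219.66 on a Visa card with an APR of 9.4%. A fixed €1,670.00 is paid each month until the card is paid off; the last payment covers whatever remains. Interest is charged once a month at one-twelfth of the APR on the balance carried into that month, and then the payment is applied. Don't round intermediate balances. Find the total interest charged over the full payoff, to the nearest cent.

Monthly rate r = 9.4%/12 = 0.783333% = 0.00783333.
Payoff takes n = ⌈−ln(1 − rB₀/P)/ln(1+r)⌉ = ⌈5.039⌉ = 6 payments; the last is €65.34.
Total paid = 5·€1,670.00 + €65.34 = €8,415.34.
Total interest = total paid − principal = €8,415.34 − €8,219.66 = €195.68.

€195.68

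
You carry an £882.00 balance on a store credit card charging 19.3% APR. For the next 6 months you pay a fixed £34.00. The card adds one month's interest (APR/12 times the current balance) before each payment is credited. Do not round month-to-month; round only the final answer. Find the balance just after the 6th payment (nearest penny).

£758.23

Monthly rate r = 19.3%/12 = 1.60833% = 0.0160833.
Each month: B ← B·(1+r) − £34.00.
Month 1: interest £14.19; balance after payment £862.19.
Month 2: interest £13.87; balance after payment £842.05.
Month 3: interest £13.54; balance after payment £821.60.
Month 4: interest £13.21; balance after payment £800.81.
Month 5: interest £12.88; balance after payment £779.69.
Month 6: interest £12.54; balance after payment £758.23.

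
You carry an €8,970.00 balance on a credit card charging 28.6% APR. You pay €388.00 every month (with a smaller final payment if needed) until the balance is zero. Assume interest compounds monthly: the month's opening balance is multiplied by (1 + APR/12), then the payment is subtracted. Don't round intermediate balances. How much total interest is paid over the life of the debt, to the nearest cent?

€4,220.17

Monthly rate r = 28.6%/12 = 2.38333% = 0.0238333.
Payoff takes n = ⌈−ln(1 − rB₀/P)/ln(1+r)⌉ = ⌈33.995⌉ = 34 payments; the last is €386.17.
Total paid = 33·€388.00 + €386.17 = €13,190.17.
Total interest = total paid − principal = €13,190.17 − €8,970.00 = €4,220.17.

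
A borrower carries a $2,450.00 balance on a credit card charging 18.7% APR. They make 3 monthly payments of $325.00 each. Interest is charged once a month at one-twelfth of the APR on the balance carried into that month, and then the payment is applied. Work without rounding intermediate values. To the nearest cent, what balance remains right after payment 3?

Monthly rate r = 18.7%/12 = 1.55833% = 0.0155833.
Each month: B ← B·(1+r) − $325.00.
Month 1: interest $38.18; balance after payment $2,163.18.
Month 2: interest $33.71; balance after payment $1,871.89.
Month 3: interest $29.17; balance after payment $1,576.06.

$1,576.06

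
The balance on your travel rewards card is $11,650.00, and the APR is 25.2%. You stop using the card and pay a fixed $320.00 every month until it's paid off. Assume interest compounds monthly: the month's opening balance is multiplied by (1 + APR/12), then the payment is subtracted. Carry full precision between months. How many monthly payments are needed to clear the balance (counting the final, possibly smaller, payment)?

70 months

Monthly rate r = 25.2%/12 = 2.1% = 0.021.
Recurrence: B ← B·(1+r) − $320.00.
Month 1: interest $244.65; balance after payment $11,574.65.
Month 2: interest $243.07; balance after payment $11,497.72.
Closed form: n = −ln(1 − rB₀/P)/ln(1+r) = −ln(0.23547)/ln(1.021) ≈ 69.586, so the balance reaches zero during payment 70.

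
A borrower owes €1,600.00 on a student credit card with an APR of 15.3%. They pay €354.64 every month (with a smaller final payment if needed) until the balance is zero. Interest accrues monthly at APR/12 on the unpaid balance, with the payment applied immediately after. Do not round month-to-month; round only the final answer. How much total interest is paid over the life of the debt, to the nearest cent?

€58.84

Monthly rate r = 15.3%/12 = 1.275% = 0.01275.
Payoff takes n = ⌈−ln(1 − rB₀/P)/ln(1+r)⌉ = ⌈4.676⌉ = 5 payments; the last is €240.28.
Total paid = 4·€354.64 + €240.28 = €1,658.84.
Total interest = total paid − principal = €1,658.84 − €1,600.00 = €58.84.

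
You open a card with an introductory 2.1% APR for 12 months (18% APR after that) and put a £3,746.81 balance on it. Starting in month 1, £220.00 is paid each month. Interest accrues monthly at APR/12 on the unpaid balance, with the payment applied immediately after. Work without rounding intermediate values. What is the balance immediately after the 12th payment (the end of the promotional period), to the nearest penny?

Promo months 1–12 at r₀ = 2.1%/12 = 0.00175; months 13+ at r₁ = 18%/12 = 0.015.
After month 12: iterate B ← B·(1+r₀) − £220.00 for 12 months → £1,160.70.

£1,160.70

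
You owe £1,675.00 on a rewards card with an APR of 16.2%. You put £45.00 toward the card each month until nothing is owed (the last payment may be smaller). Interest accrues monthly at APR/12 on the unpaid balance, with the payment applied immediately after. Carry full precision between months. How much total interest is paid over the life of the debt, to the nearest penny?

Monthly rate r = 16.2%/12 = 1.35% = 0.0135.
Payoff takes n = ⌈−ln(1 − rB₀/P)/ln(1+r)⌉ = ⌈52.064⌉ = 53 payments; the last is £2.89.
Total paid = 52·£45.00 + £2.89 = £2,342.89.
Total interest = total paid − principal = £2,342.89 − £1,675.00 = £667.89.

£667.89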